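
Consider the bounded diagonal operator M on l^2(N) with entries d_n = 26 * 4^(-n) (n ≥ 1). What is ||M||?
||M|| = 13/2 (attained at n = 1)

For M diagonal, ||M|| = sup_n |d_n|. The sequence d_n = 26 * 4^(-n) is positive and strictly decreasing (ratio 4^(-1) < 1), so the supremum is d_1 = 26/4 = 13/2. Hence ||M|| = 13/2.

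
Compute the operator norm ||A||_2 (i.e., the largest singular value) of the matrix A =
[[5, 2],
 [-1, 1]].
||A||_2 = sqrt((31 + sqrt(765))/2) ≈ 5.4157 (= sqrt(largest eigenvalue of A^T A))

||A||_2 = sigma_max(A) = sqrt(lambda_max(A^T A)). Form the symmetric matrix M = A^T A =
[[26, 9],
 [9, 5]].
Its characteristic polynomial (trace, determinant of M give the coefficients) is
  p(λ) = det(λ I - M) = λ^2 - 31λ + 49.
For λ^2 - 31λ + 49 the discriminant is 765. It is nonnegative but not a perfect square, so the roots are real and irrational: λ = (31 ± sqrt(765))/2 ≈ 29.3293, 1.6707.
So the eigenvalues of A^T A are ≈ 1.6707, 29.3293 (all ≥ 0, as they must be for A^T A). The largest is λ_max = (31 + sqrt(765))/2 ≈ 29.3293, hence ||A||_2 = sqrt(λ_max) = sqrt((31 + sqrt(765))/2) ≈ 5.4157.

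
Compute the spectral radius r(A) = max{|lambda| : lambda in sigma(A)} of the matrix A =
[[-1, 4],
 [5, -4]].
r(A) = (5 + sqrt(89))/2 ≈ 7.217

The eigenvalues of A are the roots of its characteristic polynomial. With M = A (coefficients from the trace and determinant):
  p(λ) = det(λ I - M) = λ^2 + 5λ - 16.
For λ^2 + 5λ - 16 the discriminant is 89. It is nonnegative but not a perfect square, so the roots are real and irrational: λ = (-5 ± sqrt(89))/2 ≈ 2.217, -7.217.
Thus the eigenvalues (to 4 decimals) are 2.217 (modulus 2.217); -7.217 (modulus 7.217). The spectral radius is the largest modulus: r(A) = (5 + sqrt(89))/2 ≈ 7.217. (Cross-check: r(A) ≤ ||A||_2 ≈ 7.2929; equality holds whenever A is normal, though it can also hold for some non-normal A.)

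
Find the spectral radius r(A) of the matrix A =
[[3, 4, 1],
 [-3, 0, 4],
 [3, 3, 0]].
r(A) ≈ 3.9514

The eigenvalues of A are the roots of its characteristic polynomial. With M = A (coefficients from the trace, the sum of principal 2x2 minors, and det A):
  p(λ) = det(λ I - M) = λ^3 - 3λ^2 - 3λ - 3.
No integer candidate from the rational root theorem (±divisors of 3) is a root, so the roots are irrational. The cubic discriminant is Δ = -864 < 0, so there is one real root and a complex-conjugate pair. p(3) = -12 and p(4) = 1 have opposite signs, so a root lies in (3, 4); Newton's method refines it to λ ≈ 3.9514. Dividing out (λ - (3.9514)) leaves approximately λ^2 + 0.9514λ + 0.7592. For λ^2 + 0.9514λ + 0.7592 the discriminant is -2.1318. It is negative, so the remaining roots are the complex-conjugate pair λ ≈ -0.4757 ± 0.73i. Their product equals the constant term, so |λ|^2 ≈ 0.7592 and |λ| ≈ 0.8713.
Thus the eigenvalues (to 4 decimals) are 3.9514 (modulus 3.9514); -0.4757 ± 0.73i (modulus 0.8713). The spectral radius is the largest modulus: r(A) ≈ 3.9514. (Cross-check: r(A) ≤ ||A||_2 ≈ 6.8932; equality holds whenever A is normal, though it can also hold for some non-normal A.)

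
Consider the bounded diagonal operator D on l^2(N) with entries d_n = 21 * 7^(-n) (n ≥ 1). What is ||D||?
||D|| = 3 (attained at n = 1)

For D diagonal, ||D|| = sup_n |d_n|. The sequence d_n = 21 * 7^(-n) is positive and strictly decreasing (ratio 7^(-1) < 1), so the supremum is d_1 = 21/7 = 3. Hence ||D|| = 3.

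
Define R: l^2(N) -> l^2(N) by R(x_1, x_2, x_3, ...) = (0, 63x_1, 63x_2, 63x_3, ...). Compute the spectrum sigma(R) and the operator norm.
sigma(R) = closed disk {z in C : |z| ≤ 63}; ||R|| = 63

Note R = 63·U where U is the unit right shift (U x)_k = x_{k-1} (with x_0 := 0); so ||R|| = 63||U|| and sigma(R) = 63·sigma(U). ||R x||^2 = sum_{k≥1} |63x_k|^2 = 3969||x||^2, so ||R|| = 63 and sigma(R) ⊂ {|z| ≤ 63}. For any |lambda| < 63, the equation (R - lambda I) x = 0 forces x_1 = 0, then 63x_k = lambda x_{k+1} ⇒ x = 0, so R has no eigenvalues. But (R - lambda I) is not surjective for |lambda| < 63: solving (R - lambda I) x = e_1 would require x_n proportional to (lambda/63)^(-n), which is not in l^2. So every |lambda| < 63 lies in the residual spectrum. The boundary |lambda| = 63 is in the approximate point spectrum (the spectrum is closed). Hence sigma(R) is the closed disk of radius 63.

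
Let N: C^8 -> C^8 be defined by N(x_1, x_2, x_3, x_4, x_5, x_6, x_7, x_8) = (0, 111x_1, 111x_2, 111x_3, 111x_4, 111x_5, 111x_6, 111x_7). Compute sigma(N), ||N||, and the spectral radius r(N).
sigma(N) = {0}; ||N|| = 111; r(N) = 0. (N is nilpotent with N^8 = 0.)

On C^8, N is a strictly lower-triangular matrix with 111 on the subdiagonal and zeros elsewhere, so its characteristic polynomial is lambda^8 and every eigenvalue is 0: sigma(N) = {0}. For the operator norm, N e_i = 111e_{i+1} for i = 1, ..., 7 and N e_8 = 0, so the singular values of N are 111 (with multiplicity 7) and 0; hence ||N|| = 111. The spectral radius r(N) = max|lambda| = 0. Note ||N|| > r(N) — characteristic of non-normal nilpotent operators. Indeed N^8 = 0.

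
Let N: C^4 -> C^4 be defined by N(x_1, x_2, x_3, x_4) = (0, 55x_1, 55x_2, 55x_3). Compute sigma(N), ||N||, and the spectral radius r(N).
sigma(N) = {0}; ||N|| = 55; r(N) = 0. (N is nilpotent with N^4 = 0.)

On C^4, N is a strictly lower-triangular matrix with 55 on the subdiagonal and zeros elsewhere, so its characteristic polynomial is lambda^4 and every eigenvalue is 0: sigma(N) = {0}. For the operator norm, N e_i = 55e_{i+1} for i = 1, ..., 3 and N e_4 = 0, so the singular values of N are 55 (with multiplicity 3) and 0; hence ||N|| = 55. The spectral radius r(N) = max|lambda| = 0. Note ||N|| > r(N) — characteristic of non-normal nilpotent operators. Indeed N^4 = 0.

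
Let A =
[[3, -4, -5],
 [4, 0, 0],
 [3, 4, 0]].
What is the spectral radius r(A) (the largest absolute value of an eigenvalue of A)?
r(A) ≈ 6.3832

The eigenvalues of A are the roots of its characteristic polynomial. With M = A (coefficients from the trace, the sum of principal 2x2 minors, and det A):
  p(λ) = det(λ I - M) = λ^3 - 3λ^2 + 31λ + 80.
No integer candidate from the rational root theorem (±divisors of 80) is a root, so the roots are irrational. The cubic discriminant is Δ = -408595 < 0, so there is one real root and a complex-conjugate pair. p(-2) = -2 and p(-1) = 45 have opposite signs, so a root lies in (-2, -1); Newton's method refines it to λ ≈ -1.9634. Dividing out (λ - (-1.9634)) leaves approximately λ^2 - 4.9634λ + 40.7453. For λ^2 - 4.9634λ + 40.7453 the discriminant is -138.3455. It is negative, so the remaining roots are the complex-conjugate pair λ ≈ 2.4817 ± 5.881i. Their product equals the constant term, so |λ|^2 ≈ 40.7453 and |λ| ≈ 6.3832.
Thus the eigenvalues (to 4 decimals) are -1.9634 (modulus 1.9634); 2.4817 ± 5.881i (modulus 6.3832). The spectral radius is the largest modulus: r(A) ≈ 6.3832. (Cross-check: r(A) ≤ ||A||_2 ≈ 7.3608; equality holds whenever A is normal, though it can also hold for some non-normal A.)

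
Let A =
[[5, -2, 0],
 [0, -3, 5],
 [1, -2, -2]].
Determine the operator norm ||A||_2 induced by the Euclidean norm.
||A||_2 ≈ 6.1746 (= sqrt(largest eigenvalue of A^T A))

||A||_2 = sigma_max(A) = sqrt(lambda_max(A^T A)). Form the symmetric matrix M = A^T A =
[[26, -12, -2],
 [-12, 17, -11],
 [-2, -11, 29]].
Its characteristic polynomial (trace, sum of principal 2x2 minors, determinant of M give the coefficients) is
  p(λ) = det(λ I - M) = λ^3 - 72λ^2 + 1420λ - 4900.
No integer candidate from the rational root theorem (±divisors of 4900) is a root, so the roots are irrational. The cubic discriminant is Δ = 53502800 > 0, so there are three distinct real roots. p(4) = -308 and p(5) = 525 have opposite signs, so a root lies in (4, 5); Newton's method refines it to λ ≈ 4.3537. p(29) = 117 and p(30) = -100 have opposite signs, so a root lies in (29, 30); Newton's method refines it to λ ≈ 29.5202. p(38) = -36 and p(39) = 287 have opposite signs, so a root lies in (38, 39); Newton's method refines it to λ ≈ 38.1262. Check (Vieta): the three roots sum to 72, matching tr M = 72.
So the eigenvalues of A^T A are ≈ 4.3537, 29.5202, 38.1262 (all ≥ 0, as they must be for A^T A). The largest is λ_max ≈ 38.1262, hence ||A||_2 = sqrt(λ_max) ≈ 6.1746.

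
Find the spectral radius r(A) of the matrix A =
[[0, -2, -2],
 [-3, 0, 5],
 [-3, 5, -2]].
r(A) ≈ 6.1225

The eigenvalues of A are the roots of its characteristic polynomial. With M = A (coefficients from the trace, the sum of principal 2x2 minors, and det A):
  p(λ) = det(λ I - M) = λ^3 + 2λ^2 - 37λ - 72.
No integer candidate from the rational root theorem (±divisors of 72) is a root, so the roots are irrational. The cubic discriminant is Δ = 166328 > 0, so there are three distinct real roots. p(-7) = -58 and p(-6) = 6 have opposite signs, so a root lies in (-7, -6); Newton's method refines it to λ ≈ -6.1225. p(-2) = 2 and p(-1) = -34 have opposite signs, so a root lies in (-2, -1); Newton's method refines it to λ ≈ -1.9398. p(6) = -6 and p(7) = 110 have opposite signs, so a root lies in (6, 7); Newton's method refines it to λ ≈ 6.0623. Check (Vieta): the three roots sum to -2, matching tr M = -2.
Thus the eigenvalues (to 4 decimals) are -6.1225 (modulus 6.1225); -1.9398 (modulus 1.9398); 6.0623 (modulus 6.0623). The spectral radius is the largest modulus: r(A) ≈ 6.1225. (Cross-check: r(A) ≤ ||A||_2 ≈ 6.2846; equality holds whenever A is normal, though it can also hold for some non-normal A.)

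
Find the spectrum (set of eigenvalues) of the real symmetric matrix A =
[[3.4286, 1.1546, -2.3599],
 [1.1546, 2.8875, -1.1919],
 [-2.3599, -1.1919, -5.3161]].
sigma(A) ≈ {-6, 2, 5}

A is real symmetric, so its spectrum consists of real eigenvalues. Expanding the characteristic polynomial of the displayed matrix gives
  det(λ I - A) = p(λ) = λ^3 + (-1)λ^2 + (-32)λ + (60).
Solving p(λ) = 0 yields eigenvalues ≈ -6, 2, 5. (A is shown rounded to 4 decimals, so these recover the underlying integer eigenvalues to within that precision.)
Verification: the trace of A = 1 equals the sum of eigenvalues 1, and det(A) ≈ -59.9993 matches the eigenvalue product -60.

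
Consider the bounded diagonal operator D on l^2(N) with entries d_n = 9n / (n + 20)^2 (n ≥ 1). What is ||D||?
||D|| = 9/80 (attained at n = 20)

For D diagonal, ||D|| = sup_n |d_n|. Treat f(x) = 9x / (x + 20)^2 for real x > 0. By the quotient rule, f'(x) = 9(20 - x)/(x + 20)^3, which is positive for x < 20 and negative for x > 20. So f has a unique maximum at x = 20, and since 20 is a positive integer, the supremum over n ≥ 1 is attained at n = 20: d_20 = 9·20/(20 + 20)^2 = 9·20/1600 = 9/80. Hence ||D|| = 9/80.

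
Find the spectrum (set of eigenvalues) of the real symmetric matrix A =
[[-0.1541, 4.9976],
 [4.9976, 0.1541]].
sigma(A) ≈ {-5, 5}

A is real symmetric, so its spectrum consists of real eigenvalues. Expanding the characteristic polynomial of the displayed matrix gives
  det(λ I - A) = p(λ) = λ^2 + (0)λ + (-25).
Solving p(λ) = 0 yields eigenvalues ≈ -5, 5. (A is shown rounded to 4 decimals, so these recover the underlying integer eigenvalues to within that precision.)
Verification: the trace of A = 0 equals the sum of eigenvalues 0, and det(A) ≈ -24.9998 matches the eigenvalue product -25.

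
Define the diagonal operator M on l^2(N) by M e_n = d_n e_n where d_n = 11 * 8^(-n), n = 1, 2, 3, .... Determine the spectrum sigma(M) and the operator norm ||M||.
sigma(M) = {11 * 8^(-n) : n ≥ 1} ∪ {0}; ||M|| = 11/8

A bounded diagonal operator on l^2 with diagonal entries d_n has spectrum equal to the closure of {d_n : n ≥ 1}: every d_n is an eigenvalue (with eigenvector e_n), so {d_n} ⊂ sigma(M); the spectrum is closed, so its closure is too; and for lambda not in the closure, (M - lambda I) has bounded inverse (the diagonal entries 1/(d_n - lambda) are bounded). For our sequence d_n = 11 * 8^(-n), n = 1, 2, 3, ...:
  - {d_n} = {11 * 8^(-n) : n ≥ 1}; the only limit point is 0
  - closure = {11 * 8^(-n) : n ≥ 1} ∪ {0}
For the norm: a diagonal operator has ||M|| = sup_n |d_n|. Here d_n = 11 * 8^(-n) is positive and decreasing, so sup_n |d_n| = d_1 = 11/8. So ||M|| = 11/8.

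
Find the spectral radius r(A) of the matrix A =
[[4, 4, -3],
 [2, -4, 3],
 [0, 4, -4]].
r(A) ≈ 8.0854

The eigenvalues of A are the roots of its characteristic polynomial. With M = A (coefficients from the trace, the sum of principal 2x2 minors, and det A):
  p(λ) = det(λ I - M) = λ^3 + 4λ^2 - 36λ - 24.
No integer candidate from the rational root theorem (±divisors of 24) is a root, so the roots are irrational. The cubic discriminant is Δ = 260160 > 0, so there are three distinct real roots. p(-9) = -105 and p(-8) = 8 have opposite signs, so a root lies in (-9, -8); Newton's method refines it to λ ≈ -8.0854. p(-1) = 15 and p(0) = -24 have opposite signs, so a root lies in (-1, 0); Newton's method refines it to λ ≈ -0.6296. p(4) = -40 and p(5) = 21 have opposite signs, so a root lies in (4, 5); Newton's method refines it to λ ≈ 4.7149. Check (Vieta): the three roots sum to -4, matching tr M = -4.
Thus the eigenvalues (to 4 decimals) are -8.0854 (modulus 8.0854); -0.6296 (modulus 0.6296); 4.7149 (modulus 4.7149). The spectral radius is the largest modulus: r(A) ≈ 8.0854. (Cross-check: r(A) ≤ ||A||_2 ≈ 9.1206; equality holds whenever A is normal, though it can also hold for some non-normal A.)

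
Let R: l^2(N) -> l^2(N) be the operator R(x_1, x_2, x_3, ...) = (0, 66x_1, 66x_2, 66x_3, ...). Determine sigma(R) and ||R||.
sigma(R) = closed disk {z in C : |z| ≤ 66}; ||R|| = 66

Note R = 66·U where U is the unit right shift (U x)_k = x_{k-1} (with x_0 := 0); so ||R|| = 66||U|| and sigma(R) = 66·sigma(U). ||R x||^2 = sum_{k≥1} |66x_k|^2 = 4356||x||^2, so ||R|| = 66 and sigma(R) ⊂ {|z| ≤ 66}. For any |lambda| < 66, the equation (R - lambda I) x = 0 forces x_1 = 0, then 66x_k = lambda x_{k+1} ⇒ x = 0, so R has no eigenvalues. But (R - lambda I) is not surjective for |lambda| < 66: solving (R - lambda I) x = e_1 would require x_n proportional to (lambda/66)^(-n), which is not in l^2. So every |lambda| < 66 lies in the residual spectrum. The boundary |lambda| = 66 is in the approximate point spectrum (the spectrum is closed). Hence sigma(R) is the closed disk of radius 66.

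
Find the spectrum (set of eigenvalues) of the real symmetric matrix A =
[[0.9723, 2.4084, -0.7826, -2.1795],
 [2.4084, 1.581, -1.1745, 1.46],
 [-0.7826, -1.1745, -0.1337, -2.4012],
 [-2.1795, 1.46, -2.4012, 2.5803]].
sigma(A) ≈ {-3, -1, 4, 5}

A is real symmetric, so its spectrum consists of real eigenvalues. Expanding the characteristic polynomial of the displayed matrix gives
  det(λ I - A) = p(λ) = λ^4 + (-5)λ^3 + (-13)λ^2 + (53.001)λ + (60.0026).
Solving p(λ) = 0 yields eigenvalues ≈ -3, -1, 4, 5. (A is shown rounded to 4 decimals, so these recover the underlying integer eigenvalues to within that precision.)
Verification: the trace of A = 5 equals the sum of eigenvalues 5, and det(A) ≈ 60.0026 matches the eigenvalue product 60.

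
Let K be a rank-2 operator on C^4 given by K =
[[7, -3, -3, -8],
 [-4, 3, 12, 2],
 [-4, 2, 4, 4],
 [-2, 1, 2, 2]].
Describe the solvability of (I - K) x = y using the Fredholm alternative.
(I - K) is singular (det(I - K) = 0, i.e. 1 ∈ sigma(K)). (I - K) x = y is solvable iff y ⊥ ker((I - K)^*) = span{(16, -1, 40, -30)}, i.e. iff 16y_1 - y_2 + 40y_3 - 30y_4 = 0. When solvable, x is determined up to adding multiples of (1, 2, 0, 0) (ker(I - K) = span{(1, 2, 0, 0)}, dimension 1).

K has rank 2 and factors as K = U V^T = u1 v1^T + u2 v2^T with u1 = (-3, 3, 2, 1), v1 = (-2, 1, 2, 2), u2 = (1, 2, 0, 0), v2 = (1, 0, 3, -2) (multiplying out reproduces the displayed K). The nonzero eigenvalues of U V^T coincide with those of the 2 x 2 matrix G = V^T U = [[v1·u1, v1·u2], [v2·u1, v2·u2]] = [[15, 0], [1, 1]], and by the Sylvester determinant identity det(I_4 - U V^T) = det(I_2 - V^T U) = det([[-14, 0], [-1, 0]]) = (-14)(0) - (0)(-1) = 0. (Direct check: I - K =
[[-6, 3, 3, 8],
 [4, -2, -12, -2],
 [4, -2, -3, -4],
 [2, -1, -2, -1]]
has determinant 0.) So 1 is an eigenvalue of K and (I - K) is not invertible. The finite-dimensional Fredholm alternative says: either (I - K) is invertible, or ker(I - K) ≠ {0} and then range(I - K) = ker((I - K)^*)^⊥, with dim ker(I - K) = dim ker((I - K)^*). We are in the second case, so we compute both kernels via the 2 x 2 reduction. If (I - U V^T) x = 0 then x = U (V^T x) lies in the column space of U; writing x = U b gives U (I_2 - G) b = 0, and since u1, u2 are independent, (I_2 - G) b = 0. With I_2 - G = [[-14, 0], [-1, 0]] (singular, as its determinant is 0) a null vector is b = (0, 1), so ker(I - K) = span{0·u1 + (1)·u2} = span{(1, 2, 0, 0)}. For the adjoint, (I - K)^* = I - K^T = I - V U^T, and the same argument gives ker((I - K)^*) = {V a : (I_2 - G)^T a = 0}; (I_2 - G)^T = [[-14, -1], [0, 0]] has null vector a = (-1, 14), so ker((I - K)^*) = span{-1·v1 + (14)·v2} = span{(16, -1, 40, -30)}. (Both kernels are 1-dimensional, matching rank(I - K) = 3.) Therefore (I - K) x = y is solvable iff <y, (16, -1, 40, -30)> = 0, i.e. iff 16y_1 - y_2 + 40y_3 - 30y_4 = 0; when solvable the solution set is the line x_p + c·(1, 2, 0, 0), c ∈ C.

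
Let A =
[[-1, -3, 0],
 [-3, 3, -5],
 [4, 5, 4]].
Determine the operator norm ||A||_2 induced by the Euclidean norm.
||A||_2 ≈ 8.4379 (= sqrt(largest eigenvalue of A^T A))

||A||_2 = sigma_max(A) = sqrt(lambda_max(A^T A)). Form the symmetric matrix M = A^T A =
[[26, 14, 31],
 [14, 43, 5],
 [31, 5, 41]].
Its characteristic polynomial (trace, sum of principal 2x2 minors, determinant of M give the coefficients) is
  p(λ) = det(λ I - M) = λ^3 - 110λ^2 + 2765λ - 169.
No integer candidate from the rational root theorem (±divisors of 169) is a root, so the roots are irrational. The cubic discriminant is Δ = 7975731153 > 0, so there are three distinct real roots. p(0) = -169 and p(1) = 2487 have opposite signs, so a root lies in (0, 1); Newton's method refines it to λ ≈ 0.0613. p(38) = 933 and p(39) = -325 have opposite signs, so a root lies in (38, 39); Newton's method refines it to λ ≈ 38.7408. p(71) = -453 and p(72) = 1919 have opposite signs, so a root lies in (71, 72); Newton's method refines it to λ ≈ 71.198. Check (Vieta): the three roots sum to 110, matching tr M = 110.
So the eigenvalues of A^T A are ≈ 0.0613, 38.7408, 71.198 (all ≥ 0, as they must be for A^T A). The largest is λ_max ≈ 71.198, hence ||A||_2 = sqrt(λ_max) ≈ 8.4379.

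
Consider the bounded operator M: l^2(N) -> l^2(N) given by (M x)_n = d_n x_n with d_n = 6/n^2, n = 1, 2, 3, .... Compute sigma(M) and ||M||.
sigma(M) = {6/n^2 : n ≥ 1} ∪ {0}; ||M|| = 6

A bounded diagonal operator on l^2 with diagonal entries d_n has spectrum equal to the closure of {d_n : n ≥ 1}: every d_n is an eigenvalue (with eigenvector e_n), so {d_n} ⊂ sigma(M); the spectrum is closed, so its closure is too; and for lambda not in the closure, (M - lambda I) has bounded inverse (the diagonal entries 1/(d_n - lambda) are bounded). For our sequence d_n = 6/n^2, n = 1, 2, 3, ...:
  - {d_n} = {6/n^2 : n ≥ 1}; the only limit point is 0
  - closure = {6/n^2 : n ≥ 1} ∪ {0}
For the norm: a diagonal operator has ||M|| = sup_n |d_n|. Here d_n = 6/n^2 is positive and decreasing, so sup_n |d_n| = d_1 = 6. So ||M|| = 6.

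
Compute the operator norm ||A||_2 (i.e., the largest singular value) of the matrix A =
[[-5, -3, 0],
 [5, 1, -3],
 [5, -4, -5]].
||A||_2 ≈ 10.0267 (= sqrt(largest eigenvalue of A^T A))

||A||_2 = sigma_max(A) = sqrt(lambda_max(A^T A)). Form the symmetric matrix M = A^T A =
[[75, 0, -40],
 [0, 26, 17],
 [-40, 17, 34]].
Its characteristic polynomial (trace, sum of principal 2x2 minors, determinant of M give the coefficients) is
  p(λ) = det(λ I - M) = λ^3 - 135λ^2 + 3495λ - 3025.
No integer candidate from the rational root theorem (±divisors of 3025) is a root, so the roots are irrational. The cubic discriminant is Δ = 47526048000 > 0, so there are three distinct real roots. p(0) = -3025 and p(1) = 336 have opposite signs, so a root lies in (0, 1); Newton's method refines it to λ ≈ 0.8964. p(33) = 1232 and p(34) = -951 have opposite signs, so a root lies in (33, 34); Newton's method refines it to λ ≈ 33.5682. p(100) = -3525 and p(101) = 3136 have opposite signs, so a root lies in (100, 101); Newton's method refines it to λ ≈ 100.5354. Check (Vieta): the three roots sum to 135, matching tr M = 135.
So the eigenvalues of A^T A are ≈ 0.8964, 33.5682, 100.5354 (all ≥ 0, as they must be for A^T A). The largest is λ_max ≈ 100.5354, hence ||A||_2 = sqrt(λ_max) ≈ 10.0267.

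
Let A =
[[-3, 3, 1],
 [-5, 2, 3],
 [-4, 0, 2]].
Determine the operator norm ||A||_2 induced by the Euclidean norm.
||A||_2 ≈ 8.4383 (= sqrt(largest eigenvalue of A^T A))

||A||_2 = sigma_max(A) = sqrt(lambda_max(A^T A)). Form the symmetric matrix M = A^T A =
[[50, -19, -26],
 [-19, 13, 9],
 [-26, 9, 14]].
Its characteristic polynomial (trace, sum of principal 2x2 minors, determinant of M give the coefficients) is
  p(λ) = det(λ I - M) = λ^3 - 77λ^2 + 414λ - 100.
No integer candidate from the rational root theorem (±divisors of 100) is a root, so the roots are irrational. The cubic discriminant is Δ = 606872308 > 0, so there are three distinct real roots. p(0) = -100 and p(1) = 238 have opposite signs, so a root lies in (0, 1); Newton's method refines it to λ ≈ 0.2535. p(5) = 170 and p(6) = -172 have opposite signs, so a root lies in (5, 6); Newton's method refines it to λ ≈ 5.541. p(71) = -952 and p(72) = 3788 have opposite signs, so a root lies in (71, 72); Newton's method refines it to λ ≈ 71.2056. Check (Vieta): the three roots sum to 77, matching tr M = 77.
So the eigenvalues of A^T A are ≈ 0.2535, 5.541, 71.2056 (all ≥ 0, as they must be for A^T A). The largest is λ_max ≈ 71.2056, hence ||A||_2 = sqrt(λ_max) ≈ 8.4383.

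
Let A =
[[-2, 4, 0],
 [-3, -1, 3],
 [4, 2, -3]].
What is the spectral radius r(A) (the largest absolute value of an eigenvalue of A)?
r(A) ≈ 4.7384

The eigenvalues of A are the roots of its characteristic polynomial. With M = A (coefficients from the trace, the sum of principal 2x2 minors, and det A):
  p(λ) = det(λ I - M) = λ^3 + 6λ^2 + 17λ - 18.
No integer candidate from the rational root theorem (±divisors of 18) is a root, so the roots are irrational. The cubic discriminant is Δ = -35492 < 0, so there is one real root and a complex-conjugate pair. p(0) = -18 and p(1) = 6 have opposite signs, so a root lies in (0, 1); Newton's method refines it to λ ≈ 0.8017. Dividing out (λ - (0.8017)) leaves approximately λ^2 + 6.8017λ + 22.4528. For λ^2 + 6.8017λ + 22.4528 the discriminant is -43.5483. It is negative, so the remaining roots are the complex-conjugate pair λ ≈ -3.4008 ± 3.2996i. Their product equals the constant term, so |λ|^2 ≈ 22.4528 and |λ| ≈ 4.7384.
Thus the eigenvalues (to 4 decimals) are 0.8017 (modulus 0.8017); -3.4008 ± 3.2996i (modulus 4.7384). The spectral radius is the largest modulus: r(A) ≈ 4.7384. (Cross-check: r(A) ≤ ||A||_2 ≈ 6.8989; equality holds whenever A is normal, though it can also hold for some non-normal A.)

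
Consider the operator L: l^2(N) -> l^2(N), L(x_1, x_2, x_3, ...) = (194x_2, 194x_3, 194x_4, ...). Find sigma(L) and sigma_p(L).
sigma(L) = closed disk {z in C : |z| ≤ 194}; sigma_p(L) = open disk {z in C : |z| < 194}

Note L = 194·V where V is the unit left shift (V x)_k = x_{k+1}; so sigma(L) = 194·sigma(V) and ||L|| = 194||V||. ||L x||^2 = 37636sum_{k≥2} |x_k|^2 ≤ 37636||x||^2, with equality on {x : x_1 = 0}, so ||L|| = 194. For any lambda with |lambda| < 194, set r = lambda/194 (|r| < 1); the vector x = (1, r, r^2, ...) is in l^2 and satisfies L x = 194(r, r^2, ...) = lambda x, so lambda is an eigenvalue. On the boundary |lambda| = 194 the geometric series diverges, so no l^2 eigenvector exists, but these lambda lie in the approximate point spectrum. Hence sigma(L) is the closed disk of radius 194 and sigma_p(L) is the open disk.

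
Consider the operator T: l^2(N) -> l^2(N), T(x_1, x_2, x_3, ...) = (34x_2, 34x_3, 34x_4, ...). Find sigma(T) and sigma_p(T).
sigma(T) = closed disk {z in C : |z| ≤ 34}; sigma_p(T) = open disk {z in C : |z| < 34}

Note T = 34·V where V is the unit left shift (V x)_k = x_{k+1}; so sigma(T) = 34·sigma(V) and ||T|| = 34||V||. ||T x||^2 = 1156sum_{k≥2} |x_k|^2 ≤ 1156||x||^2, with equality on {x : x_1 = 0}, so ||T|| = 34. For any lambda with |lambda| < 34, set r = lambda/34 (|r| < 1); the vector x = (1, r, r^2, ...) is in l^2 and satisfies T x = 34(r, r^2, ...) = lambda x, so lambda is an eigenvalue. On the boundary |lambda| = 34 the geometric series diverges, so no l^2 eigenvector exists, but these lambda lie in the approximate point spectrum. Hence sigma(T) is the closed disk of radius 34 and sigma_p(T) is the open disk.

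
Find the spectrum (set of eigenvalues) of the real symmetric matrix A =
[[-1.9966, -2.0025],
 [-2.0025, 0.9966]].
sigma(A) ≈ {-3, 2}

A is real symmetric, so its spectrum consists of real eigenvalues. Expanding the characteristic polynomial of the displayed matrix gives
  det(λ I - A) = p(λ) = λ^2 + (1)λ + (-6).
Solving p(λ) = 0 yields eigenvalues ≈ -3, 2. (A is shown rounded to 4 decimals, so these recover the underlying integer eigenvalues to within that precision.)
Verification: the trace of A = -1 equals the sum of eigenvalues -1, and det(A) ≈ -5.9998 matches the eigenvalue product -6.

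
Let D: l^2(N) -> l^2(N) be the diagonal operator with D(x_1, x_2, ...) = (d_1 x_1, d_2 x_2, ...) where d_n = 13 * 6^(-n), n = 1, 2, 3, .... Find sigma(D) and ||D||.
sigma(D) = {13 * 6^(-n) : n ≥ 1} ∪ {0}; ||D|| = 13/6

A bounded diagonal operator on l^2 with diagonal entries d_n has spectrum equal to the closure of {d_n : n ≥ 1}: every d_n is an eigenvalue (with eigenvector e_n), so {d_n} ⊂ sigma(D); the spectrum is closed, so its closure is too; and for lambda not in the closure, (D - lambda I) has bounded inverse (the diagonal entries 1/(d_n - lambda) are bounded). For our sequence d_n = 13 * 6^(-n), n = 1, 2, 3, ...:
  - {d_n} = {13 * 6^(-n) : n ≥ 1}; the only limit point is 0
  - closure = {13 * 6^(-n) : n ≥ 1} ∪ {0}
For the norm: a diagonal operator has ||D|| = sup_n |d_n|. Here d_n = 13 * 6^(-n) is positive and decreasing, so sup_n |d_n| = d_1 = 13/6. So ||D|| = 13/6.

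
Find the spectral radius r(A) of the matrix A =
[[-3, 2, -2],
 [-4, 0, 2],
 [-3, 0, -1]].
r(A) = 4

The eigenvalues of A are the roots of its characteristic polynomial. With M = A (coefficients from the trace, the sum of principal 2x2 minors, and det A):
  p(λ) = det(λ I - M) = λ^3 + 4λ^2 + 5λ + 20.
By the rational root theorem any rational root is an integer divisor of 20. Testing λ = -4: p(-4) = -64 + 64 - 20 + 20 = 0, so λ = -4 is a root. Dividing out (λ + 4) leaves p(λ) = (λ + 4)(λ^2 + 5). For λ^2 + 5 the discriminant is -20. It is negative, so the roots are the complex-conjugate pair λ = 0 ± (sqrt(20)/2) i ≈ 0 ± 2.2361i. For a conjugate pair the product of the roots equals the constant term, so |λ|^2 = 5 and |λ| = sqrt(5) ≈ 2.2361.
Thus the eigenvalues (to 4 decimals) are 0 ± 2.2361i (modulus 2.2361); -4 (modulus 4). The spectral radius is the largest modulus: r(A) = 4. (Cross-check: r(A) ≤ ||A||_2 ≈ 5.9391; equality holds whenever A is normal, though it can also hold for some non-normal A.)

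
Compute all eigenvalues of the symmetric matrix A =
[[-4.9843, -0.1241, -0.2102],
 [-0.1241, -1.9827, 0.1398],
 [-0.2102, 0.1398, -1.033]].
sigma(A) ≈ {-5, -2, -1}

A is real symmetric, so its spectrum consists of real eigenvalues. Expanding the characteristic polynomial of the displayed matrix gives
  det(λ I - A) = p(λ) = λ^3 + (8)λ^2 + (17)λ + (10).
Solving p(λ) = 0 yields eigenvalues ≈ -5, -2, -1. (A is shown rounded to 4 decimals, so these recover the underlying integer eigenvalues to within that precision.)
Verification: the trace of A = -8 equals the sum of eigenvalues -8, and det(A) ≈ -10.0003 matches the eigenvalue product -10.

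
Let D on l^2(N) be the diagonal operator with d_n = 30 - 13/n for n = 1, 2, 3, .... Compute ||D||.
||D|| = 30

For a diagonal operator on l^2 with entries d_n, ||D|| = sup_n |d_n|. Here d_1 = 17, d_2 = 47/2, ..., and d_n = 30 - 13/n increases monotonically toward 30. All terms lie in [17, 30), so |d_n| = d_n and the supremum is the limit 30, which is not attained by any individual d_n. Hence ||D|| = 30.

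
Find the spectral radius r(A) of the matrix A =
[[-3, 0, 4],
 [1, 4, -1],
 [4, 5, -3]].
r(A) = (3 + sqrt(101))/2 ≈ 6.5249

The eigenvalues of A are the roots of its characteristic polynomial. With M = A (coefficients from the trace, the sum of principal 2x2 minors, and det A):
  p(λ) = det(λ I - M) = λ^3 + 2λ^2 - 26λ + 23.
By the rational root theorem any rational root is an integer divisor of 23. Testing λ = 1: p(1) = 1 + 2 - 26 + 23 = 0, so λ = 1 is a root. Dividing out (λ - 1) leaves p(λ) = (λ - 1)(λ^2 + 3λ - 23). For λ^2 + 3λ - 23 the discriminant is 101. It is nonnegative but not a perfect square, so the roots are real and irrational: λ = (-3 ± sqrt(101))/2 ≈ 3.5249, -6.5249.
Thus the eigenvalues (to 4 decimals) are 3.5249 (modulus 3.5249); -6.5249 (modulus 6.5249); 1 (modulus 1). The spectral radius is the largest modulus: r(A) = (3 + sqrt(101))/2 ≈ 6.5249. (Cross-check: r(A) ≤ ||A||_2 ≈ 8.7683; equality holds whenever A is normal, though it can also hold for some non-normal A.)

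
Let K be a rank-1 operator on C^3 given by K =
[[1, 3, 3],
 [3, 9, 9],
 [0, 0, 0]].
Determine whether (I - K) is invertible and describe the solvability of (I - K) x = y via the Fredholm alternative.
(I - K) is invertible (det(I - K) = -9 ≠ 0), so for every y in C^3 the equation (I - K) x = y has a unique solution.

K has rank 1, so it is an outer product K = u v^T: every row of K is a multiple of one row vector. Reading off the entries, u = (1, 3, 0) and v = (1, 3, 3) (row i of K equals u_i·v^T). A rank-one matrix u v^T satisfies K u = u (v·u) and kills the (2)-dimensional subspace v^⊥, so its characteristic polynomial is lambda^2 (lambda - v·u) with v·u = tr K = 10. Hence the eigenvalues of I - K are 1 (multiplicity 2) and 1 - (10) = -9, so det(I - K) = -9. (Direct check: I - K =
[[0, -3, -3],
 [-3, -8, -9],
 [0, 0, 1]]
has determinant -9.) The finite-dimensional Fredholm alternative says: either (I - K) is invertible, or ker(I - K) ≠ {0} and then range(I - K) = ker((I - K)^*)^⊥, with dim ker(I - K) = dim ker((I - K)^*). Since det(I - K) ≠ 0, 1 is not an eigenvalue of K and ker(I - K) = {0}, so we are in the first case: for every y there is a unique x = (I - K)^(-1) y. Explicitly, by the Sherman–Morrison formula, (I - u v^T)^(-1) = I + u v^T/(1 - v·u), i.e. (I - K)^(-1) = I + K/(-9).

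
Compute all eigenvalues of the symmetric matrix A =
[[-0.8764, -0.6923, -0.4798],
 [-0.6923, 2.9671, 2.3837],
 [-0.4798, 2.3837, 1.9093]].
sigma(A) ≈ {-1, 0, 5}

A is real symmetric, so its spectrum consists of real eigenvalues. Expanding the characteristic polynomial of the displayed matrix gives
  det(λ I - A) = p(λ) = λ^3 + (-4)λ^2 + (-5)λ + (0).
Solving p(λ) = 0 yields eigenvalues ≈ -1, 0, 5. (A is shown rounded to 4 decimals, so these recover the underlying integer eigenvalues to within that precision.)
Verification: the trace of A = 4 equals the sum of eigenvalues 4, and det(A) ≈ 0.0003 matches the eigenvalue product 0.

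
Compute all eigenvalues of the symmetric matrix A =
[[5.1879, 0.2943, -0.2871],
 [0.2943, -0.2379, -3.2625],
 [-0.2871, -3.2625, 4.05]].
sigma(A) ≈ {-2, 5, 6}

A is real symmetric, so its spectrum consists of real eigenvalues. Expanding the characteristic polynomial of the displayed matrix gives
  det(λ I - A) = p(λ) = λ^3 + (-9)λ^2 + (8)λ + (59.9979).
Solving p(λ) = 0 yields eigenvalues ≈ -2, 5, 6. (A is shown rounded to 4 decimals, so these recover the underlying integer eigenvalues to within that precision.)
Verification: the trace of A = 9 equals the sum of eigenvalues 9, and det(A) ≈ -59.9979 matches the eigenvalue product -60.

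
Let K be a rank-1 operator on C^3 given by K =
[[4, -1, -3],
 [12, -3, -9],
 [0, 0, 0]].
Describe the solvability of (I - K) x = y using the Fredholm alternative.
(I - K) is singular (det(I - K) = 0, i.e. 1 ∈ sigma(K)). (I - K) x = y is solvable iff y ⊥ ker((I - K)^*) = span{(4, -1, -3)}, i.e. iff 4y_1 - y_2 - 3y_3 = 0. When solvable, the solutions are x = y + c·(1, 3, 0), c arbitrary (ker(I - K) = span{(1, 3, 0)}, dimension 1).

K has rank 1, so it is an outer product K = u v^T: every row of K is a multiple of one row vector. Reading off the entries, u = (1, 3, 0) and v = (4, -1, -3) (row i of K equals u_i·v^T). A rank-one matrix u v^T satisfies K u = u (v·u) and kills the (2)-dimensional subspace v^⊥, so its characteristic polynomial is lambda^2 (lambda - v·u) with v·u = tr K = 1. Hence the eigenvalues of I - K are 1 (multiplicity 2) and 1 - (1) = 0, so det(I - K) = 0. (Direct check: I - K =
[[-3, 1, 3],
 [-12, 4, 9],
 [0, 0, 1]]
has determinant 0.) So 1 is an eigenvalue of K and (I - K) is not invertible. The finite-dimensional Fredholm alternative says: either (I - K) is invertible, or ker(I - K) ≠ {0} and then range(I - K) = ker((I - K)^*)^⊥, with dim ker(I - K) = dim ker((I - K)^*). We are in the second case, so we need both kernels. Kernel of I - K: (I - K) u = u - u (v·u) = u - u = 0, so ker(I - K) = span{u} = span{(1, 3, 0)} (it is exactly 1-dimensional because rank(I - K) = 2). Kernel of the adjoint: K is real, so (I - K)^* = I - K^T = I - v u^T, and (I - v u^T) v = v - v (u·v) = 0; hence ker((I - K)^*) = span{v} = span{(4, -1, -3)}. Therefore (I - K) x = y is solvable iff <y, v> = 0, i.e. iff 4y_1 - y_2 - 3y_3 = 0. When this holds, K y = u (v·y) = 0, so (I - K) y = y and x = y is a particular solution; the full solution set is the line x = y + c·u = y + c·(1, 3, 0), c ∈ C.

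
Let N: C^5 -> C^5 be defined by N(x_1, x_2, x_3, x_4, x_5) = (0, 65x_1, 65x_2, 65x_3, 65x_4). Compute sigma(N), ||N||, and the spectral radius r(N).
sigma(N) = {0}; ||N|| = 65; r(N) = 0. (N is nilpotent with N^5 = 0.)

On C^5, N is a strictly lower-triangular matrix with 65 on the subdiagonal and zeros elsewhere, so its characteristic polynomial is lambda^5 and every eigenvalue is 0: sigma(N) = {0}. For the operator norm, N e_i = 65e_{i+1} for i = 1, ..., 4 and N e_5 = 0, so the singular values of N are 65 (with multiplicity 4) and 0; hence ||N|| = 65. The spectral radius r(N) = max|lambda| = 0. Note ||N|| > r(N) — characteristic of non-normal nilpotent operators. Indeed N^5 = 0.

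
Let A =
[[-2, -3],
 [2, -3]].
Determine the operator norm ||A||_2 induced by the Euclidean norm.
||A||_2 = sqrt(18) ≈ 4.2426 (= sqrt(largest eigenvalue of A^T A))

||A||_2 = sigma_max(A) = sqrt(lambda_max(A^T A)). Form the symmetric matrix M = A^T A =
[[8, 0],
 [0, 18]].
Its characteristic polynomial (trace, determinant of M give the coefficients) is
  p(λ) = det(λ I - M) = λ^2 - 26λ + 144.
For λ^2 - 26λ + 144 the discriminant is 100. It is a perfect square (10^2), so the roots are rational: λ = (26 ± 10)/2 = 18, 8.
So the eigenvalues of A^T A are ≈ 8, 18 (all ≥ 0, as they must be for A^T A). The largest is λ_max = 18, hence ||A||_2 = sqrt(λ_max) = sqrt(18) ≈ 4.2426.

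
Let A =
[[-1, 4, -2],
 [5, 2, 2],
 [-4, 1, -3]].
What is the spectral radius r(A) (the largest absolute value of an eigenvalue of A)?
r(A) ≈ 6.8776

The eigenvalues of A are the roots of its characteristic polynomial. With M = A (coefficients from the trace, the sum of principal 2x2 minors, and det A):
  p(λ) = det(λ I - M) = λ^3 + 2λ^2 - 35λ - 10.
No integer candidate from the rational root theorem (±divisors of 10) is a root, so the roots are irrational. The cubic discriminant is Δ = 186620 > 0, so there are three distinct real roots. p(-7) = -10 and p(-6) = 56 have opposite signs, so a root lies in (-7, -6); Newton's method refines it to λ ≈ -6.8776. p(-1) = 26 and p(0) = -10 have opposite signs, so a root lies in (-1, 0); Newton's method refines it to λ ≈ -0.2818. p(5) = -10 and p(6) = 68 have opposite signs, so a root lies in (5, 6); Newton's method refines it to λ ≈ 5.1594. Check (Vieta): the three roots sum to -2, matching tr M = -2.
Thus the eigenvalues (to 4 decimals) are -6.8776 (modulus 6.8776); -0.2818 (modulus 0.2818); 5.1594 (modulus 5.1594). The spectral radius is the largest modulus: r(A) ≈ 6.8776. (Cross-check: r(A) ≤ ||A||_2 ≈ 7.5277; equality holds whenever A is normal, though it can also hold for some non-normal A.)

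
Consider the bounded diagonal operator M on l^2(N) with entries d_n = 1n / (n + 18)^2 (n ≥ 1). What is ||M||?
||M|| = 1/72 (attained at n = 18)

For M diagonal, ||M|| = sup_n |d_n|. Treat f(x) = 1x / (x + 18)^2 for real x > 0. By the quotient rule, f'(x) = 1(18 - x)/(x + 18)^3, which is positive for x < 18 and negative for x > 18. So f has a unique maximum at x = 18, and since 18 is a positive integer, the supremum over n ≥ 1 is attained at n = 18: d_18 = 1·18/(18 + 18)^2 = 1·18/1296 = 1/72. Hence ||M|| = 1/72.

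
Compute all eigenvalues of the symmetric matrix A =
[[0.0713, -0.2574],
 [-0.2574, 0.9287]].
sigma(A) ≈ {0, 1}

A is real symmetric, so its spectrum consists of real eigenvalues. Expanding the characteristic polynomial of the displayed matrix gives
  det(λ I - A) = p(λ) = λ^2 + (-1)λ + (0).
Solving p(λ) = 0 yields eigenvalues ≈ 0, 1. (A is shown rounded to 4 decimals, so these recover the underlying integer eigenvalues to within that precision.)
Verification: the trace of A = 1 equals the sum of eigenvalues 1, and det(A) ≈ -0.0000 matches the eigenvalue product 0.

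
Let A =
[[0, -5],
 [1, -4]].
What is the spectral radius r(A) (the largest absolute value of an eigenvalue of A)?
r(A) = sqrt(5) ≈ 2.2361

The eigenvalues of A are the roots of its characteristic polynomial. With M = A (coefficients from the trace and determinant):
  p(λ) = det(λ I - M) = λ^2 + 4λ + 5.
For λ^2 + 4λ + 5 the discriminant is -4. It is negative, so the roots are the complex-conjugate pair λ = -2 ± (sqrt(4)/2) i ≈ -2 ± 1i. For a conjugate pair the product of the roots equals the constant term, so |λ|^2 = 5 and |λ| = sqrt(5) ≈ 2.2361.
Thus the eigenvalues (to 4 decimals) are -2 ± 1i (modulus 2.2361). The spectral radius is the largest modulus: r(A) = sqrt(5) ≈ 2.2361. (Cross-check: r(A) ≤ ||A||_2 ≈ 6.434; equality holds whenever A is normal, though it can also hold for some non-normal A.)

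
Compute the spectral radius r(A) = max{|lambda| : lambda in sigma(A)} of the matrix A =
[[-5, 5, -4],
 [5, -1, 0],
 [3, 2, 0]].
r(A) ≈ 7.8596

The eigenvalues of A are the roots of its characteristic polynomial. With M = A (coefficients from the trace, the sum of principal 2x2 minors, and det A):
  p(λ) = det(λ I - M) = λ^3 + 6λ^2 - 8λ + 52.
No integer candidate from the rational root theorem (±divisors of 52) is a root, so the roots are irrational. The cubic discriminant is Δ = -158512 < 0, so there is one real root and a complex-conjugate pair. p(-8) = -12 and p(-7) = 59 have opposite signs, so a root lies in (-8, -7); Newton's method refines it to λ ≈ -7.8596. Dividing out (λ - (-7.8596)) leaves approximately λ^2 - 1.8596λ + 6.6161. For λ^2 - 1.8596λ + 6.6161 the discriminant is -23.0061. It is negative, so the remaining roots are the complex-conjugate pair λ ≈ 0.9298 ± 2.3982i. Their product equals the constant term, so |λ|^2 ≈ 6.6161 and |λ| ≈ 2.5722.
Thus the eigenvalues (to 4 decimals) are -7.8596 (modulus 7.8596); 0.9298 ± 2.3982i (modulus 2.5722). The spectral radius is the largest modulus: r(A) ≈ 7.8596. (Cross-check: r(A) ≤ ||A||_2 ≈ 9.1463; equality holds whenever A is normal, though it can also hold for some non-normal A.)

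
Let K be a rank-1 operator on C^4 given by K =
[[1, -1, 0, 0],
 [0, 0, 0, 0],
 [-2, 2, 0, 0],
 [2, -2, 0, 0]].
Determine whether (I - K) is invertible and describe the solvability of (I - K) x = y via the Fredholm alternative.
(I - K) is singular (det(I - K) = 0, i.e. 1 ∈ sigma(K)). (I - K) x = y is solvable iff y ⊥ ker((I - K)^*) = span{(1, -1, 0, 0)}, i.e. iff y_1 - y_2 = 0. When solvable, the solutions are x = y + c·(1, 0, -2, 2), c arbitrary (ker(I - K) = span{(1, 0, -2, 2)}, dimension 1).

K has rank 1, so it is an outer product K = u v^T: every row of K is a multiple of one row vector. Reading off the entries, u = (1, 0, -2, 2) and v = (1, -1, 0, 0) (row i of K equals u_i·v^T). A rank-one matrix u v^T satisfies K u = u (v·u) and kills the (3)-dimensional subspace v^⊥, so its characteristic polynomial is lambda^3 (lambda - v·u) with v·u = tr K = 1. Hence the eigenvalues of I - K are 1 (multiplicity 3) and 1 - (1) = 0, so det(I - K) = 0. (Direct check: I - K =
[[0, 1, 0, 0],
 [0, 1, 0, 0],
 [2, -2, 1, 0],
 [-2, 2, 0, 1]]
has determinant 0.) So 1 is an eigenvalue of K and (I - K) is not invertible. The finite-dimensional Fredholm alternative says: either (I - K) is invertible, or ker(I - K) ≠ {0} and then range(I - K) = ker((I - K)^*)^⊥, with dim ker(I - K) = dim ker((I - K)^*). We are in the second case, so we need both kernels. Kernel of I - K: (I - K) u = u - u (v·u) = u - u = 0, so ker(I - K) = span{u} = span{(1, 0, -2, 2)} (it is exactly 1-dimensional because rank(I - K) = 3). Kernel of the adjoint: K is real, so (I - K)^* = I - K^T = I - v u^T, and (I - v u^T) v = v - v (u·v) = 0; hence ker((I - K)^*) = span{v} = span{(1, -1, 0, 0)}. Therefore (I - K) x = y is solvable iff <y, v> = 0, i.e. iff y_1 - y_2 = 0. When this holds, K y = u (v·y) = 0, so (I - K) y = y and x = y is a particular solution; the full solution set is the line x = y + c·u = y + c·(1, 0, -2, 2), c ∈ C.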